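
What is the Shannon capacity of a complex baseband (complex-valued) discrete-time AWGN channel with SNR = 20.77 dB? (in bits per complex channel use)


SNR_linear = 10^(20.77/10) = 119.3988; C = log2(1 + SNR_linear) = log2(1 + 119.3988) = 6.9117

6.9117 bits/channel use


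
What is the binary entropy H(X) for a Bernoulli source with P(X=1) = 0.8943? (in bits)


H = -p*log2(p) - (1-p)*log2(1-p). -0.8943*log2(0.8943) = 0.144134; -0.1057*log2(0.1057) = 0.342674. H = 0.144134 + 0.342674 = 0.4868

0.4868 bits


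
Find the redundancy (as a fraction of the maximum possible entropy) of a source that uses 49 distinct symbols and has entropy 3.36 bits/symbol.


H_max = log2(K) = log2(49) = 5.6147 bits/symbol. Redundancy = 1 - H/H_max = 1 - 3.36/5.6147 = 1 - 0.5984 = 0.4016

0.4016


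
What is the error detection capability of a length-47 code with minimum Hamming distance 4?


Detection capability = d_min - 1 = 4 - 1 = 3

3 errors


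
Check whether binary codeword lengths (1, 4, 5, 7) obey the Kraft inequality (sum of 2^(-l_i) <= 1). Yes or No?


Kraft sum = sum(2^(-l_i)) = 0.6016, need <= 1. Result: satisfied (a binary prefix-free code with these lengths exists)

Yes


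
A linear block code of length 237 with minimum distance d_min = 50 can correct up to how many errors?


Correction capability = floor((d-1)/2) = floor((50-1)/2) = 24

24 errors


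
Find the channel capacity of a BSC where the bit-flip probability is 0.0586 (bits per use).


H(p) = -p*log2(p) - (1-p)*log2(1-p) = -0.0586*log2(0.0586) - 0.9414*log2(0.9414) = 0.239847 + 0.082015 = 0.3219. C = 1 - H(p) = 1 - 0.3219 = 0.6781

0.6781 bits


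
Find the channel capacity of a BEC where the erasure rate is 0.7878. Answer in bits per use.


C = 1 - epsilon = 1 - 0.7878 = 0.2122

0.2122 bits


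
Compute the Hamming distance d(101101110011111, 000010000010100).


Count differing positions: ^ . ^ ^ ^ ^ ^ ^ . . . ^ . ^ ^ = 10 differences

10


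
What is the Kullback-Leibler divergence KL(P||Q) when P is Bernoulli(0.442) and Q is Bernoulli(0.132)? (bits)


KL = p*log2(p/q) + (1-p)*log2((1-p)/(1-q)) = 0.442*log2(0.442/0.132) + 0.558*log2(0.558/0.868) = 0.4149

0.4149 bits


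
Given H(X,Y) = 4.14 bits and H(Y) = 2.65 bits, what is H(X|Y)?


H(X|Y) = H(X,Y) - H(Y) = 4.14 - 2.65 = 1.49

1.49 bits


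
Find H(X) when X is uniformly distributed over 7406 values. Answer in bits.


H = log2(n) = log2(7406) = 12.8545

12.8545 bits


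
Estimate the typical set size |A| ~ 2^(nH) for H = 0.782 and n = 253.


log2|A_typical| = nH = 253 * 0.782 = 197.846, so |A_typical| ~ 2^197.846 = 3.611e+59

3.611e+59


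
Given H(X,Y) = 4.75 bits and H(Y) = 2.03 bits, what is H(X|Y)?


H(X|Y) = H(X,Y) - H(Y) = 4.75 - 2.03 = 2.72

2.72 bits


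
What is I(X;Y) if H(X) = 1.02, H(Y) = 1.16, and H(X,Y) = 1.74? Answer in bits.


I(X;Y) = H(X) + H(Y) - H(X,Y) = 1.02 + 1.16 - 1.74 = 0.44

0.44 bits


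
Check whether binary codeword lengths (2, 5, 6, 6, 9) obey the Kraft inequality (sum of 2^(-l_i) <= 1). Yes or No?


Kraft sum = sum(2^(-l_i)) = 0.3145, need <= 1. Result: satisfied (a binary prefix-free code with these lengths exists)

Yes


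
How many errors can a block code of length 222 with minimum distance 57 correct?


Correction capability = floor((d-1)/2) = floor((57-1)/2) = 28

28 errors


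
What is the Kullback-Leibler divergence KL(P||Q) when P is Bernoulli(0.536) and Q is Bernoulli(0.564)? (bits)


KL = p*log2(p/q) + (1-p)*log2((1-p)/(1-q)) = 0.536*log2(0.536/0.564) + 0.464*log2(0.464/0.436) = 0.0023

0.0023 bits


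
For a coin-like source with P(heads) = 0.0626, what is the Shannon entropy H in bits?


H = -p*log2(p) - (1-p)*log2(1-p). -0.0626*log2(0.0626) = 0.250256; -0.9374*log2(0.9374) = 0.087425. H = 0.250256 + 0.087425 = 0.3377

0.3377 bits


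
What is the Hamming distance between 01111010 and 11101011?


Count differing positions: ^ . . ^ . . . ^ = 3 differences

3


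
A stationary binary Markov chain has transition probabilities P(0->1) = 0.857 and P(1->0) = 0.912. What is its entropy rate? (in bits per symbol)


Stationary distribution: pi_0 = p10/(p01+p10) = 0.5155, pi_1 = 0.4845. Entropy rate H' = pi_0*H(p01) + pi_1*H(p10) = 0.5155*0.592 + 0.4845*0.4298 = 0.5134

0.5134 bits/symbol


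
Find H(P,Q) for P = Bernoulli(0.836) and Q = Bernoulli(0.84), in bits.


H(P,Q) = -p*log2(q) - (1-p)*log2(1-q). -0.836*log2(0.84) = 0.210286; -0.164*log2(0.16) = 0.433592. H(P,Q) = 0.210286 + 0.433592 = 0.6439

0.6439 bits


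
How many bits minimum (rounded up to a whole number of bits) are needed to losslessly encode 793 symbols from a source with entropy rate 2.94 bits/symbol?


Minimum bits >= n * H = 793 * 2.94 = 2331.42, rounded up to a whole number of bits = 2332

2332 bits


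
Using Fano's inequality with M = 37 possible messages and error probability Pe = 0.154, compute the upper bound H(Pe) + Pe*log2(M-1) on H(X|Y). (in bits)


H(Pe) = -Pe*log2(Pe) - (1-Pe)*log2(1-Pe) = -0.154*log2(0.154) - 0.846*log2(0.846) = 0.415646 + 0.204115 = 0.6198. Pe*log2(M-1) = 0.154*log2(36) = 0.796168. Bound = H(Pe) + Pe*log2(M-1) = 0.415646 + 0.204115 + 0.796168 = 1.4159

1.4159 bits


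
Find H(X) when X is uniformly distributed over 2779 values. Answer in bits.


H = log2(n) = log2(2779) = 11.4404

11.4404 bits


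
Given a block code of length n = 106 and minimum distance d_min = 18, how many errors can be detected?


Detection capability = d_min - 1 = 18 - 1 = 17

17 errors


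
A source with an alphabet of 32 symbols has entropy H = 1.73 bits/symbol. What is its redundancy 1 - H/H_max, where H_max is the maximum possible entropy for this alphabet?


H_max = log2(K) = log2(32) = 5.0 bits/symbol. Redundancy = 1 - H/H_max = 1 - 1.73/5.0 = 1 - 0.346 = 0.654

0.654


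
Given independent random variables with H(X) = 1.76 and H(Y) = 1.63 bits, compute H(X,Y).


For independent variables, H(X,Y) = H(X) + H(Y) = 1.76 + 1.63 = 3.39

3.39 bits


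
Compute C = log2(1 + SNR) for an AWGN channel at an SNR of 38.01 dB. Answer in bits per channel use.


SNR_linear = 10^(38.01/10) = 6324.1185; C = log2(1 + SNR_linear) = log2(1 + 6324.1185) = 12.6269

12.6269 bits/channel use


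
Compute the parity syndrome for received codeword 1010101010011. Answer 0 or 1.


Syndrome = XOR of all bits = 1 XOR 0 XOR 1 XOR 0 XOR 1 XOR 0 XOR 1 XOR 0 XOR 1 XOR 0 XOR 0 XOR 1 XOR 1 = 1

1


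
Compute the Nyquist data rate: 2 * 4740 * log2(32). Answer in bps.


Rate = 2 * B * log2(M) = 2 * 4740 * 5.0 = 47400.0

47400.0 bps


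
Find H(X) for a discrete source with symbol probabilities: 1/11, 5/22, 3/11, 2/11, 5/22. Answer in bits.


H = -sum(p_i * log2(p_i)). Terms: -(1/11)*log2(1/11) = 0.314494; -(5/22)*log2(5/22) = 0.485796; -(3/11)*log2(3/11) = 0.511219; -(2/11)*log2(2/11) = 0.447169; -(5/22)*log2(5/22) = 0.485796. H = 0.314494 + 0.485796 + 0.511219 + 0.447169 + 0.485796 = 2.2445

2.2445 bits


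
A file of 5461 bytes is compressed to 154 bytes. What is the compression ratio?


Ratio = original / compressed = 5461 / 154 = 35.461

35.461


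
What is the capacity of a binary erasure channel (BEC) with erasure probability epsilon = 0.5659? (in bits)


C = 1 - epsilon = 1 - 0.5659 = 0.4341

0.4341 bits


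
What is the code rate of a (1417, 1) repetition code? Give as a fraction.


Rate = k/n = 1/1417

1/1417


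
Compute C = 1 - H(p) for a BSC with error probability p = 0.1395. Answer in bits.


H(p) = -p*log2(p) - (1-p)*log2(1-p) = -0.1395*log2(0.1395) - 0.8605*log2(0.8605) = 0.396412 + 0.186516 = 0.5829. C = 1 - H(p) = 1 - 0.5829 = 0.4171

0.4171 bits


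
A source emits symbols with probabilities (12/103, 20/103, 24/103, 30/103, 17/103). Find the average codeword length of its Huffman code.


Huffman construction (repeatedly merge the two least-probable nodes; each merge adds 1 bit to every symbol beneath it): 12/103 + 17/103 = 29/103; 20/103 + 24/103 = 44/103; 29/103 + 30/103 = 59/103; 44/103 + 59/103 = 1. Resulting codeword lengths (in the order the probabilities were given): (3, 2, 2, 2, 3). L_avg = sum(p_i * l_i) = 12/103*3 + 20/103*2 + 24/103*2 + 30/103*2 + 17/103*3 = 235/103 = 2.2816

2.2816 bits


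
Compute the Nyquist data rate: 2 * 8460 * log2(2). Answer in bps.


Rate = 2 * B * log2(M) = 2 * 8460 * 1.0 = 16920.0

16920.0 bps


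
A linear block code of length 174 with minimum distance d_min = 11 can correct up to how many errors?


Correction capability = floor((d-1)/2) = floor((11-1)/2) = 5

5 errors


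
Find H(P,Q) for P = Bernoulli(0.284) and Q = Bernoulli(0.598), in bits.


H(P,Q) = -p*log2(q) - (1-p)*log2(1-q). -0.284*log2(0.598) = 0.210666; -0.716*log2(0.402) = 0.941349. H(P,Q) = 0.210666 + 0.941349 = 1.152

1.152 bits


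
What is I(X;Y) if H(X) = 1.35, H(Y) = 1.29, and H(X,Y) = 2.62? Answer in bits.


I(X;Y) = H(X) + H(Y) - H(X,Y) = 1.35 + 1.29 - 2.62 = 0.02

0.02 bits


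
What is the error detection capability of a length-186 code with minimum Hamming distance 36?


Detection capability = d_min - 1 = 36 - 1 = 35

35 errors


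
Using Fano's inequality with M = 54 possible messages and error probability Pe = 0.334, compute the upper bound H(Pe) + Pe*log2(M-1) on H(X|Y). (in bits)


H(Pe) = -Pe*log2(Pe) - (1-Pe)*log2(1-Pe) = -0.334*log2(0.334) - 0.666*log2(0.666) = 0.528415 + 0.390546 = 0.919. Pe*log2(M-1) = 0.334*log2(53) = 1.913125. Bound = H(Pe) + Pe*log2(M-1) = 0.528415 + 0.390546 + 1.913125 = 2.8321

2.8321 bits


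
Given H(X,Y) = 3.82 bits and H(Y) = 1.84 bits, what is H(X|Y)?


H(X|Y) = H(X,Y) - H(Y) = 3.82 - 1.84 = 1.98

1.98 bits


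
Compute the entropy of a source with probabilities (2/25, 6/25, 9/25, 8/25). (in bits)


H = -sum(p_i * log2(p_i)). Terms: -(2/25)*log2(2/25) = 0.291508; -(6/25)*log2(6/25) = 0.494134; -(9/25)*log2(9/25) = 0.530615; -(8/25)*log2(8/25) = 0.526034. H = 0.291508 + 0.494134 + 0.530615 + 0.526034 = 1.8423

1.8423 bits


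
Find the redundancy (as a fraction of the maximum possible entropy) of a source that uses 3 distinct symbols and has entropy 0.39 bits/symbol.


H_max = log2(K) = log2(3) = 1.585 bits/symbol. Redundancy = 1 - H/H_max = 1 - 0.39/1.585 = 1 - 0.2461 = 0.7539

0.7539


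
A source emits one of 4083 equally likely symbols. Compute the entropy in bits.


H = log2(n) = log2(4083) = 11.9954

11.9954 bits


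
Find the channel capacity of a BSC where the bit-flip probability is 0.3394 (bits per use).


H(p) = -p*log2(p) - (1-p)*log2(1-p) = -0.3394*log2(0.3394) - 0.6606*log2(0.6606) = 0.529105 + 0.395139 = 0.9242. C = 1 - H(p) = 1 - 0.9242 = 0.0758

0.0758 bits


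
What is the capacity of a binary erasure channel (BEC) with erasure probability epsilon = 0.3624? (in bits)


C = 1 - epsilon = 1 - 0.3624 = 0.6376

0.6376 bits


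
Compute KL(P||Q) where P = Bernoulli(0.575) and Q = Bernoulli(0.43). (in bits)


KL = p*log2(p/q) + (1-p)*log2((1-p)/(1-q)) = 0.575*log2(0.575/0.43) + 0.425*log2(0.425/0.57) = 0.0611

0.0611 bits


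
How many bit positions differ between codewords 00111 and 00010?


Count differing positions: . . ^ . ^ = 2 differences

2


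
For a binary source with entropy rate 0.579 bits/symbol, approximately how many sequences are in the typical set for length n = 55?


log2|A_typical| = nH = 55 * 0.579 = 31.845, so |A_typical| ~ 2^31.845 = 3.857e+09

3.857e+09


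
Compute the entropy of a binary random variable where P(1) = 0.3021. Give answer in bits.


H = -p*log2(p) - (1-p)*log2(1-p). -0.3021*log2(0.3021) = 0.521697; -0.6979*log2(0.6979) = 0.362146. H = 0.521697 + 0.362146 = 0.8838

0.8838 bits


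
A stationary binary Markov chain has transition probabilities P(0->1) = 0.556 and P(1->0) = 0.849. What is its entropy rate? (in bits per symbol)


Stationary distribution: pi_0 = p10/(p01+p10) = 0.6043, pi_1 = 0.3957. Entropy rate H' = pi_0*H(p01) + pi_1*H(p10) = 0.6043*0.9909 + 0.3957*0.6123 = 0.8411

0.8411 bits/symbol


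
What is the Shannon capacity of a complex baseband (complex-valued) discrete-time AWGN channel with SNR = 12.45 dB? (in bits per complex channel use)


SNR_linear = 10^(12.45/10) = 17.5792; C = log2(1 + SNR_linear) = log2(1 + 17.5792) = 4.2156

4.2156 bits/channel use


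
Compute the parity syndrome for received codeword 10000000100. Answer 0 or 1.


Syndrome = XOR of all bits = 1 XOR 0 XOR 0 XOR 0 XOR 0 XOR 0 XOR 0 XOR 0 XOR 1 XOR 0 XOR 0 = 0

0


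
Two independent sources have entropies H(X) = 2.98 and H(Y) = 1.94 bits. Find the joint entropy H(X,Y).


For independent variables, H(X,Y) = H(X) + H(Y) = 2.98 + 1.94 = 4.92

4.92 bits


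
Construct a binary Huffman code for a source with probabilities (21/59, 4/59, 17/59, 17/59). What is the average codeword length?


Huffman construction (repeatedly merge the two least-probable nodes; each merge adds 1 bit to every symbol beneath it): 4/59 + 17/59 = 21/59; 17/59 + 21/59 = 38/59; 21/59 + 38/59 = 1. Resulting codeword lengths (in the order the probabilities were given): (2, 2, 2, 2). L_avg = sum(p_i * l_i) = 21/59*2 + 4/59*2 + 17/59*2 + 17/59*2 = 2

2.0 bits


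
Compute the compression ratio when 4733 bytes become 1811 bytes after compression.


Ratio = original / compressed = 4733 / 1811 = 2.6135

2.6135


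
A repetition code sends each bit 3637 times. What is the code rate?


Rate = k/n = 1/3637

1/3637


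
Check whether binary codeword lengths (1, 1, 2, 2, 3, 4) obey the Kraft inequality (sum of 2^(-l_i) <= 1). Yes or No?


Kraft sum = sum(2^(-l_i)) = 1.6875, need <= 1. Result: violated (a binary prefix-free code with these lengths cannot exist)

No


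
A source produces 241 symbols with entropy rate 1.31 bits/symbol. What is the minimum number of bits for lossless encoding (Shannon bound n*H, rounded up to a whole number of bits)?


Minimum bits >= n * H = 241 * 1.31 = 315.71, rounded up to a whole number of bits = 316

316 bits


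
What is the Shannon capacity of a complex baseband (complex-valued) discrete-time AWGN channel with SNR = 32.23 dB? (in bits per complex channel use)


SNR_linear = 10^(32.23/10) = 1671.0906; C = log2(1 + SNR_linear) = log2(1 + 1671.0906) = 10.7074

10.7074 bits/channel use


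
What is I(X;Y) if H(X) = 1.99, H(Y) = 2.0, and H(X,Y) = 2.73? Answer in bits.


I(X;Y) = H(X) + H(Y) - H(X,Y) = 1.99 + 2.0 - 2.73 = 1.26

1.26 bits


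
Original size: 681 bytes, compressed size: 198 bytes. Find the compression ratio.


Ratio = original / compressed = 681 / 198 = 3.4394

3.4394


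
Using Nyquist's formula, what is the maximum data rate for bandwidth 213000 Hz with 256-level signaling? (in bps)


Rate = 2 * B * log2(M) = 2 * 213000 * 8.0 = 3408000.0

3408000.0 bps


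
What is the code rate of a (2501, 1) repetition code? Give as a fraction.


Rate = k/n = 1/2501

1/2501


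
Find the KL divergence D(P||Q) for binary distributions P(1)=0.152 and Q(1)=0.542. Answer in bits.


KL = p*log2(p/q) + (1-p)*log2((1-p)/(1-q)) = 0.152*log2(0.152/0.542) + 0.848*log2(0.848/0.458) = 0.4748

0.4748 bits


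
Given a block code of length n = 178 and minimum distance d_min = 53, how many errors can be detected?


Detection capability = d_min - 1 = 53 - 1 = 52

52 errors


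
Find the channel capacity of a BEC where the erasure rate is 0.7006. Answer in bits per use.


C = 1 - epsilon = 1 - 0.7006 = 0.2994

0.2994 bits


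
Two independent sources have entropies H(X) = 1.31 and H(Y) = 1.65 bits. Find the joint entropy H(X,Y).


For independent variables, H(X,Y) = H(X) + H(Y) = 1.31 + 1.65 = 2.96

2.96 bits


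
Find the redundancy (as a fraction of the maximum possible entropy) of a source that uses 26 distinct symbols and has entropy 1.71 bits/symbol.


H_max = log2(K) = log2(26) = 4.7004 bits/symbol. Redundancy = 1 - H/H_max = 1 - 1.71/4.7004 = 1 - 0.3638 = 0.6362

0.6362


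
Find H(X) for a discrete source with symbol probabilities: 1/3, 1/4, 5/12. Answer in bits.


H = -sum(p_i * log2(p_i)). Terms: -(1/3)*log2(1/3) = 0.528321; -(1/4)*log2(1/4) = 0.500000; -(5/12)*log2(5/12) = 0.526264. H = 0.528321 + 0.500000 + 0.526264 = 1.5546

1.5546 bits


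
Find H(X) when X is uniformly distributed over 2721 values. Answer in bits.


H = log2(n) = log2(2721) = 11.4099

11.4099 bits


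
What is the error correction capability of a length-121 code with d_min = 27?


Correction capability = floor((d-1)/2) = floor((27-1)/2) = 13

13 errors


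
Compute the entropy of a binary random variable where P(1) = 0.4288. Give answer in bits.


H = -p*log2(p) - (1-p)*log2(1-p). -0.4288*log2(0.4288) = 0.523832; -0.5712*log2(0.5712) = 0.461491. H = 0.523832 + 0.461491 = 0.9853

0.9853 bits


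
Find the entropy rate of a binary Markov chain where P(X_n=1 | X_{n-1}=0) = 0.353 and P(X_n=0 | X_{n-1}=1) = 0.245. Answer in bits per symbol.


Stationary distribution: pi_0 = p10/(p01+p10) = 0.4097, pi_1 = 0.5903. Entropy rate H' = pi_0*H(p01) + pi_1*H(p10) = 0.4097*0.9367 + 0.5903*0.8033 = 0.8579

0.8579 bits/symbol


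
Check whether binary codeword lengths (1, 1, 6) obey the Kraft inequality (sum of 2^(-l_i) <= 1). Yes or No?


Kraft sum = sum(2^(-l_i)) = 1.0156, need <= 1. Result: violated (a binary prefix-free code with these lengths cannot exist)

No


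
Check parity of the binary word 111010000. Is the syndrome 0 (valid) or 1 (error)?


Syndrome = XOR of all bits = 1 XOR 1 XOR 1 XOR 0 XOR 1 XOR 0 XOR 0 XOR 0 XOR 0 = 0

0


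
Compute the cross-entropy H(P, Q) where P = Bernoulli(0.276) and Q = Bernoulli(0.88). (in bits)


H(P,Q) = -p*log2(q) - (1-p)*log2(1-q). -0.276*log2(0.88) = 0.050901; -0.724*log2(0.12) = 2.214639. H(P,Q) = 0.050901 + 2.214639 = 2.2655

2.2655 bits


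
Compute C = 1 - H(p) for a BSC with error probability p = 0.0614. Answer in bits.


H(p) = -p*log2(p) - (1-p)*log2(1-p) = -0.0614*log2(0.0614) - 0.9386*log2(0.9386) = 0.247173 + 0.085805 = 0.333. C = 1 - H(p) = 1 - 0.333 = 0.667

0.667 bits


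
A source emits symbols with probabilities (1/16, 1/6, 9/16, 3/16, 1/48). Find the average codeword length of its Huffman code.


Huffman construction (repeatedly merge the two least-probable nodes; each merge adds 1 bit to every symbol beneath it): 1/48 + 1/16 = 1/12; 1/12 + 1/6 = 1/4; 3/16 + 1/4 = 7/16; 7/16 + 9/16 = 1. Resulting codeword lengths (in the order the probabilities were given): (4, 3, 1, 2, 4). L_avg = sum(p_i * l_i) = 1/16*4 + 1/6*3 + 9/16*1 + 3/16*2 + 1/48*4 = 85/48 = 1.7708

1.7708 bits


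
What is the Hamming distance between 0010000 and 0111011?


Count differing positions: . ^ . ^ . ^ ^ = 4 differences

4


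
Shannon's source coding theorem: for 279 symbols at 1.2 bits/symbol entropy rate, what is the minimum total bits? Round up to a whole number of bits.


Minimum bits >= n * H = 279 * 1.2 = 334.8, rounded up to a whole number of bits = 335

335 bits


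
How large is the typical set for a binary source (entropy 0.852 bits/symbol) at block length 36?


log2|A_typical| = nH = 36 * 0.852 = 30.672, so |A_typical| ~ 2^30.672 = 1.711e+09

1.711e+09


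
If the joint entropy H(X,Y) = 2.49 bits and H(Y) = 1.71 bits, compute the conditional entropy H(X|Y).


H(X|Y) = H(X,Y) - H(Y) = 2.49 - 1.71 = 0.78

0.78 bits


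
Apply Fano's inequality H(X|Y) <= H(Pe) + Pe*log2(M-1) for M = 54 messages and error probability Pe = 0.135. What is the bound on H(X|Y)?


H(Pe) = -Pe*log2(Pe) - (1-Pe)*log2(1-Pe) = -0.135*log2(0.135) - 0.865*log2(0.865) = 0.390011 + 0.180982 = 0.571. Pe*log2(M-1) = 0.135*log2(53) = 0.773269. Bound = H(Pe) + Pe*log2(M-1) = 0.390011 + 0.180982 + 0.773269 = 1.3443

1.3443 bits


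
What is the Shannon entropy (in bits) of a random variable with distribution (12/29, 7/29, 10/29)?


H = -sum(p_i * log2(p_i)). Terms: -(12/29)*log2(12/29) = 0.526766; -(7/29)*log2(7/29) = 0.494979; -(10/29)*log2(10/29) = 0.529673. H = 0.526766 + 0.494979 + 0.529673 = 1.5514

1.5514 bits


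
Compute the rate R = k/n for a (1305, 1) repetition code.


Rate = k/n = 1/1305

1/1305


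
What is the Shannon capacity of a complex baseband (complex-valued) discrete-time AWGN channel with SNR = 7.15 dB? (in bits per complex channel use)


SNR_linear = 10^(7.15/10) = 5.188; C = log2(1 + SNR_linear) = log2(1 + 5.188) = 2.6295

2.6295 bits/channel use


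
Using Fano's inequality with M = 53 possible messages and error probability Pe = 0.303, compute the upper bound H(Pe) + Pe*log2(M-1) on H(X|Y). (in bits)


H(Pe) = -Pe*log2(Pe) - (1-Pe)*log2(1-Pe) = -0.303*log2(0.303) - 0.697*log2(0.697) = 0.521951 + 0.362976 = 0.8849. Pe*log2(M-1) = 0.303*log2(52) = 1.727233. Bound = H(Pe) + Pe*log2(M-1) = 0.521951 + 0.362976 + 1.727233 = 2.6122

2.6122 bits


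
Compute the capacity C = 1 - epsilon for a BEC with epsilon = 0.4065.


C = 1 - epsilon = 1 - 0.4065 = 0.5935

0.5935 bits


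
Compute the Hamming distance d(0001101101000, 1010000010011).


Count differing positions: ^ . ^ ^ ^ . ^ ^ ^ ^ . ^ ^ = 10 differences

10


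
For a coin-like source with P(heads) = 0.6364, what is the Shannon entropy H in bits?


H = -p*log2(p) - (1-p)*log2(1-p). -0.6364*log2(0.6364) = 0.414929; -0.3636*log2(0.3636) = 0.530702. H = 0.414929 + 0.530702 = 0.9456

0.9456 bits


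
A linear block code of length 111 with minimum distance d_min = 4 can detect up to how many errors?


Detection capability = d_min - 1 = 4 - 1 = 3

3 errors


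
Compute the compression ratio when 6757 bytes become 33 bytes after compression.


Ratio = original / compressed = 6757 / 33 = 204.7576

204.7576


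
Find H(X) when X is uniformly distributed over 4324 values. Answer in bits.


H = log2(n) = log2(4324) = 12.0782

12.0782 bits


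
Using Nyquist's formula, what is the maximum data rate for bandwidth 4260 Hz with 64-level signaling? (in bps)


Rate = 2 * B * log2(M) = 2 * 4260 * 6.0 = 51120.0

51120.0 bps


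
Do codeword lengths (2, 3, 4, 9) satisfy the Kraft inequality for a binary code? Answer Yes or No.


Kraft sum = sum(2^(-l_i)) = 0.4395, need <= 1. Result: satisfied (a binary prefix-free code with these lengths exists)

Yes


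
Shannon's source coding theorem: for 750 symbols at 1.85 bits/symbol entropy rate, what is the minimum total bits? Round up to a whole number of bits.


Minimum bits >= n * H = 750 * 1.85 = 1387.5, rounded up to a whole number of bits = 1388

1388 bits


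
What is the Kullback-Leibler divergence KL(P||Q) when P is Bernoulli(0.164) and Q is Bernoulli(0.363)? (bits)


KL = p*log2(p/q) + (1-p)*log2((1-p)/(1-q)) = 0.164*log2(0.164/0.363) + 0.836*log2(0.836/0.637) = 0.1399

0.1399 bits


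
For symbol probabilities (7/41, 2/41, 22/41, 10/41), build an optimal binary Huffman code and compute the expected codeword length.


Huffman construction (repeatedly merge the two least-probable nodes; each merge adds 1 bit to every symbol beneath it): 2/41 + 7/41 = 9/41; 9/41 + 10/41 = 19/41; 19/41 + 22/41 = 1. Resulting codeword lengths (in the order the probabilities were given): (3, 3, 1, 2). L_avg = sum(p_i * l_i) = 7/41*3 + 2/41*3 + 22/41*1 + 10/41*2 = 69/41 = 1.6829

1.6829 bits


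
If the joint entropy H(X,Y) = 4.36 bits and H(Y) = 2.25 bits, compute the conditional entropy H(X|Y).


H(X|Y) = H(X,Y) - H(Y) = 4.36 - 2.25 = 2.11

2.11 bits


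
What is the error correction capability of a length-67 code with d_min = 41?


Correction capability = floor((d-1)/2) = floor((41-1)/2) = 20

20 errors


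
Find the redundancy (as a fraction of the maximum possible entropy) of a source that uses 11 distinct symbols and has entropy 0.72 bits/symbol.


H_max = log2(K) = log2(11) = 3.4594 bits/symbol. Redundancy = 1 - H/H_max = 1 - 0.72/3.4594 = 1 - 0.2081 = 0.7919

0.7919


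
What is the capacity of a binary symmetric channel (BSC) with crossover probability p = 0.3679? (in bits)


H(p) = -p*log2(p) - (1-p)*log2(1-p) = -0.3679*log2(0.3679) - 0.6321*log2(0.6321) = 0.530738 + 0.418308 = 0.949. C = 1 - H(p) = 1 - 0.949 = 0.051

0.051 bits


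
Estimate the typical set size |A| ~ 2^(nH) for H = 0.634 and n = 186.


log2|A_typical| = nH = 186 * 0.634 = 117.924, so |A_typical| ~ 2^117.924 = 3.153e+35

3.153e+35


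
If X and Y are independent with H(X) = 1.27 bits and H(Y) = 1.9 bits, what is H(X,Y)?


For independent variables, H(X,Y) = H(X) + H(Y) = 1.27 + 1.9 = 3.17

3.17 bits


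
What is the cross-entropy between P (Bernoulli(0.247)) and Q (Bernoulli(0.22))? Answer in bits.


H(P,Q) = -p*log2(q) - (1-p)*log2(1-q). -0.247*log2(0.22) = 0.539553; -0.753*log2(0.78) = 0.269916. H(P,Q) = 0.539553 + 0.269916 = 0.8095

0.8095 bits


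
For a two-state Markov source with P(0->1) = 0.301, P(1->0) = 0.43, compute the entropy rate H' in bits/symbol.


Stationary distribution: pi_0 = p10/(p01+p10) = 0.5882, pi_1 = 0.4118. Entropy rate H' = pi_0*H(p01) + pi_1*H(p10) = 0.5882*0.8825 + 0.4118*0.9858 = 0.925

0.925 bits/symbol


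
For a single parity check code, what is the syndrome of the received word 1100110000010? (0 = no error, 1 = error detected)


Syndrome = XOR of all bits = 1 XOR 1 XOR 0 XOR 0 XOR 1 XOR 1 XOR 0 XOR 0 XOR 0 XOR 0 XOR 0 XOR 1 XOR 0 = 1

1


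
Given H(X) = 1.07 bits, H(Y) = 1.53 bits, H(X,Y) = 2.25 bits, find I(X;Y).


I(X;Y) = H(X) + H(Y) - H(X,Y) = 1.07 + 1.53 - 2.25 = 0.35

0.35 bits


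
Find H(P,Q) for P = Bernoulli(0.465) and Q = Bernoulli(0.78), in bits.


H(P,Q) = -p*log2(q) - (1-p)*log2(1-q). -0.465*log2(0.78) = 0.166681; -0.535*log2(0.22) = 1.168667. H(P,Q) = 0.166681 + 1.168667 = 1.3353

1.3353 bits


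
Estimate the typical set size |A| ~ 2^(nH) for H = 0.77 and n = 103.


log2|A_typical| = nH = 103 * 0.77 = 79.31, so |A_typical| ~ 2^79.31 = 7.494e+23

7.494e+23


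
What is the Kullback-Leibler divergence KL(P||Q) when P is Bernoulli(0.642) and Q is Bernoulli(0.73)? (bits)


KL = p*log2(p/q) + (1-p)*log2((1-p)/(1-q)) = 0.642*log2(0.642/0.73) + 0.358*log2(0.358/0.27) = 0.0267

0.0267 bits


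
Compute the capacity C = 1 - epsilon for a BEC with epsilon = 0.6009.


C = 1 - epsilon = 1 - 0.6009 = 0.3991

0.3991 bits


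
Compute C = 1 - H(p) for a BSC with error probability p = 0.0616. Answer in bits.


H(p) = -p*log2(p) - (1-p)*log2(1-p) = -0.0616*log2(0.0616) - 0.9384*log2(0.9384) = 0.247689 + 0.086075 = 0.3338. C = 1 - H(p) = 1 - 0.3338 = 0.6662

0.6662 bits


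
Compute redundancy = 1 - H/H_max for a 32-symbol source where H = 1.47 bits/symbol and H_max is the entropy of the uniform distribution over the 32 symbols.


H_max = log2(K) = log2(32) = 5.0 bits/symbol. Redundancy = 1 - H/H_max = 1 - 1.47/5.0 = 1 - 0.294 = 0.706

0.706


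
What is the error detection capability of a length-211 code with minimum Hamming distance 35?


Detection capability = d_min - 1 = 35 - 1 = 34

34 errors


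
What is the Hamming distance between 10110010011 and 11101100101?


Count differing positions: . ^ . ^ ^ ^ ^ . ^ ^ . = 7 differences

7


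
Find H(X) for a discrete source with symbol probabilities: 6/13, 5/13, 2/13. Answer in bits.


H = -sum(p_i * log2(p_i)). Terms: -(6/13)*log2(6/13) = 0.514836; -(5/13)*log2(5/13) = 0.530197; -(2/13)*log2(2/13) = 0.415452. H = 0.514836 + 0.530197 + 0.415452 = 1.4605

1.4605 bits


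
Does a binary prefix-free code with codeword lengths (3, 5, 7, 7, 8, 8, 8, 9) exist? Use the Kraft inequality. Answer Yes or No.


Kraft sum = sum(2^(-l_i)) = 0.1855, need <= 1. Result: satisfied (a binary prefix-free code with these lengths exists)

Yes


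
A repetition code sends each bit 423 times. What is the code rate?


Rate = k/n = 1/423

1/423


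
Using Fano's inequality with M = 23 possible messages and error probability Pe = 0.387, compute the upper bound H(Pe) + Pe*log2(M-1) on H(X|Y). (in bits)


H(Pe) = -Pe*log2(Pe) - (1-Pe)*log2(1-Pe) = -0.387*log2(0.387) - 0.613*log2(0.613) = 0.530033 + 0.432803 = 0.9628. Pe*log2(M-1) = 0.387*log2(22) = 1.725800. Bound = H(Pe) + Pe*log2(M-1) = 0.530033 + 0.432803 + 1.725800 = 2.6886

2.6886 bits


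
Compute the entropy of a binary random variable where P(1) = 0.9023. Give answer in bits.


H = -p*log2(p) - (1-p)*log2(1-p). -0.9023*log2(0.9023) = 0.133830; -0.0977*log2(0.0977) = 0.327832. H = 0.133830 + 0.327832 = 0.4617

0.4617 bits


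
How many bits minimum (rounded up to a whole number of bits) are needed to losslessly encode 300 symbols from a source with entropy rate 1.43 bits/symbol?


Minimum bits >= n * H = 300 * 1.43 = 429.0, rounded up to a whole number of bits = 429

429 bits


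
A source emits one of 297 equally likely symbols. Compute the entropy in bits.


H = log2(n) = log2(297) = 8.2143

8.2143 bits


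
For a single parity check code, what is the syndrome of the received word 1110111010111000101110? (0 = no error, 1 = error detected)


Syndrome = XOR of all bits = 1 XOR 1 XOR 1 XOR 0 XOR 1 XOR 1 XOR 1 XOR 0 XOR 1 XOR 0 XOR 1 XOR 1 XOR 1 XOR 0 XOR 0 XOR 0 XOR 1 XOR 0 XOR 1 XOR 1 XOR 1 XOR 0 = 0

0


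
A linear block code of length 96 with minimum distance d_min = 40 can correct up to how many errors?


Correction capability = floor((d-1)/2) = floor((40-1)/2) = 19

19 errors


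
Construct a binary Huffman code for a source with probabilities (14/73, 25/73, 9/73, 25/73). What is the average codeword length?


Huffman construction (repeatedly merge the two least-probable nodes; each merge adds 1 bit to every symbol beneath it): 9/73 + 14/73 = 23/73; 23/73 + 25/73 = 48/73; 25/73 + 48/73 = 1. Resulting codeword lengths (in the order the probabilities were given): (3, 2, 3, 1). L_avg = sum(p_i * l_i) = 14/73*3 + 25/73*2 + 9/73*3 + 25/73*1 = 144/73 = 1.9726

1.9726 bits


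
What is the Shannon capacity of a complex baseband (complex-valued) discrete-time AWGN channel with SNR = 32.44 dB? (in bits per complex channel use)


SNR_linear = 10^(32.44/10) = 1753.8805; C = log2(1 + SNR_linear) = log2(1 + 1753.8805) = 10.7772

10.7772 bits/channel use


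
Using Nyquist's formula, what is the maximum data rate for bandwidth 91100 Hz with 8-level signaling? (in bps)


Rate = 2 * B * log2(M) = 2 * 91100 * 3.0 = 546600.0

546600.0 bps


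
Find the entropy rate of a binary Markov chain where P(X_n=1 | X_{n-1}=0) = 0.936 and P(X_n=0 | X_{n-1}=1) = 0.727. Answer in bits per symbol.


Stationary distribution: pi_0 = p10/(p01+p10) = 0.4372, pi_1 = 0.5628. Entropy rate H' = pi_0*H(p01) + pi_1*H(p10) = 0.4372*0.3431 + 0.5628*0.8457 = 0.626

0.626 bits/symbol


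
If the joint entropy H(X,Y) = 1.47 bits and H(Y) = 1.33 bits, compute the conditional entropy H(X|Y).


H(X|Y) = H(X,Y) - H(Y) = 1.47 - 1.33 = 0.14

0.14 bits


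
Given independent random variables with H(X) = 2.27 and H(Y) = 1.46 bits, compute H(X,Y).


For independent variables, H(X,Y) = H(X) + H(Y) = 2.27 + 1.46 = 3.73

3.73 bits


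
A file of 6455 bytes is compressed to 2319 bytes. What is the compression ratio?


Ratio = original / compressed = 6455 / 2319 = 2.7835

2.7835


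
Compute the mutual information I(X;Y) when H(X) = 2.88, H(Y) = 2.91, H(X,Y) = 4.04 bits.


I(X;Y) = H(X) + H(Y) - H(X,Y) = 2.88 + 2.91 - 4.04 = 1.75

1.75 bits


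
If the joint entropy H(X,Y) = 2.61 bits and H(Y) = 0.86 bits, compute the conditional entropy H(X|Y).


H(X|Y) = H(X,Y) - H(Y) = 2.61 - 0.86 = 1.75

1.75 bits


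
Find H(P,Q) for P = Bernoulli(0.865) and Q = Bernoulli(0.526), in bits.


H(P,Q) = -p*log2(q) - (1-p)*log2(1-q). -0.865*log2(0.526) = 0.801738; -0.135*log2(0.474) = 0.145401. H(P,Q) = 0.801738 + 0.145401 = 0.9471

0.9471 bits


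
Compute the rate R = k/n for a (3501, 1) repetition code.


Rate = k/n = 1/3501

1/3501


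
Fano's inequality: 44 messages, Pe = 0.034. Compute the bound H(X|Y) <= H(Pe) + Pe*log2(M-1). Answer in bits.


H(Pe) = -Pe*log2(Pe) - (1-Pe)*log2(1-Pe) = -0.034*log2(0.034) - 0.966*log2(0.966) = 0.165863 + 0.048208 = 0.2141. Pe*log2(M-1) = 0.034*log2(43) = 0.184493. Bound = H(Pe) + Pe*log2(M-1) = 0.165863 + 0.048208 + 0.184493 = 0.3986

0.3986 bits


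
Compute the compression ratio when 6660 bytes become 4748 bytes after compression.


Ratio = original / compressed = 6660 / 4748 = 1.4027

1.4027


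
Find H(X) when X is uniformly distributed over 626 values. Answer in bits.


H = log2(n) = log2(626) = 9.29

9.29 bits


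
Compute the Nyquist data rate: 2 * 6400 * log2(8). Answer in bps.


Rate = 2 * B * log2(M) = 2 * 6400 * 3.0 = 38400.0

38400.0 bps


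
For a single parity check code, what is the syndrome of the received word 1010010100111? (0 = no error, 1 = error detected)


Syndrome = XOR of all bits = 1 XOR 0 XOR 1 XOR 0 XOR 0 XOR 1 XOR 0 XOR 1 XOR 0 XOR 0 XOR 1 XOR 1 XOR 1 = 1

1


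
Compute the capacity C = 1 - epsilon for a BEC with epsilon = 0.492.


C = 1 - epsilon = 1 - 0.492 = 0.508

0.508 bits


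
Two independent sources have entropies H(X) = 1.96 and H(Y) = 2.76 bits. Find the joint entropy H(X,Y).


For independent variables, H(X,Y) = H(X) + H(Y) = 1.96 + 2.76 = 4.72

4.72 bits


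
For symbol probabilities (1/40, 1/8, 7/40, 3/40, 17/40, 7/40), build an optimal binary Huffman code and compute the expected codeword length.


Huffman construction (repeatedly merge the two least-probable nodes; each merge adds 1 bit to every symbol beneath it): 1/40 + 3/40 = 1/10; 1/10 + 1/8 = 9/40; 7/40 + 7/40 = 7/20; 9/40 + 7/20 = 23/40; 17/40 + 23/40 = 1. Resulting codeword lengths (in the order the probabilities were given): (4, 3, 3, 4, 1, 3). L_avg = sum(p_i * l_i) = 1/40*4 + 1/8*3 + 7/40*3 + 3/40*4 + 17/40*1 + 7/40*3 = 9/4 = 2.25

2.25 bits


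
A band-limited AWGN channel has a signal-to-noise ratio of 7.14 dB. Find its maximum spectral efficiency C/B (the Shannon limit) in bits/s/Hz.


SNR_linear = 10^(7.14/10) = 5.1761; C/B = log2(1 + SNR_linear) = log2(1 + 5.1761) = 2.6267

2.6267 bits/s/Hz


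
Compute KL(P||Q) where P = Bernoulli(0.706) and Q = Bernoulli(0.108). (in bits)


KL = p*log2(p/q) + (1-p)*log2((1-p)/(1-q)) = 0.706*log2(0.706/0.108) + 0.294*log2(0.294/0.892) = 1.4415

1.4415 bits


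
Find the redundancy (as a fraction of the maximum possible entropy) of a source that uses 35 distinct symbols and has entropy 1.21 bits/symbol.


H_max = log2(K) = log2(35) = 5.1293 bits/symbol. Redundancy = 1 - H/H_max = 1 - 1.21/5.1293 = 1 - 0.2359 = 0.7641

0.7641


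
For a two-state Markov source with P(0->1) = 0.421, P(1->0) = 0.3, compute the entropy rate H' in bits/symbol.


Stationary distribution: pi_0 = p10/(p01+p10) = 0.4161, pi_1 = 0.5839. Entropy rate H' = pi_0*H(p01) + pi_1*H(p10) = 0.4161*0.9819 + 0.5839*0.8813 = 0.9232

0.9232 bits/symbol


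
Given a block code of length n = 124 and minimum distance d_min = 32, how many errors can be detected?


Detection capability = d_min - 1 = 32 - 1 = 31

31 errors


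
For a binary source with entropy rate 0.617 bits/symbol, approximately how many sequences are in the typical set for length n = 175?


log2|A_typical| = nH = 175 * 0.617 = 107.975, so |A_typical| ~ 2^107.975 = 3.189e+32

3.189e+32


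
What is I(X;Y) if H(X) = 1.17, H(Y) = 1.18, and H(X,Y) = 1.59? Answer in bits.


I(X;Y) = H(X) + H(Y) - H(X,Y) = 1.17 + 1.18 - 1.59 = 0.76

0.76 bits


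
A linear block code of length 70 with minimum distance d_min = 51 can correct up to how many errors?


Correction capability = floor((d-1)/2) = floor((51-1)/2) = 25

25 errors


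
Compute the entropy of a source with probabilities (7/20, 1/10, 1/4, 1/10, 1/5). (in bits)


H = -sum(p_i * log2(p_i)). Terms: -(7/20)*log2(7/20) = 0.530101; -(1/10)*log2(1/10) = 0.332193; -(1/4)*log2(1/4) = 0.500000; -(1/10)*log2(1/10) = 0.332193; -(1/5)*log2(1/5) = 0.464386. H = 0.530101 + 0.332193 + 0.500000 + 0.332193 + 0.464386 = 2.1589

2.1589 bits


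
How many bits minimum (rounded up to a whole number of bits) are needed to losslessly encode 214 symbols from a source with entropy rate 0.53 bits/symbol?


Minimum bits >= n * H = 214 * 0.53 = 113.42, rounded up to a whole number of bits = 114

114 bits


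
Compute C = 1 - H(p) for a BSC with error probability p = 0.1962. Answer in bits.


H(p) = -p*log2(p) - (1-p)*log2(1-p) = -0.1962*log2(0.1962) - 0.8038*log2(0.8038) = 0.460992 + 0.253271 = 0.7143. C = 1 - H(p) = 1 - 0.7143 = 0.2857

0.2857 bits


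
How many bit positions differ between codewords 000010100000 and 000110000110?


Count differing positions: . . . ^ . . ^ . . ^ ^ . = 4 differences

4


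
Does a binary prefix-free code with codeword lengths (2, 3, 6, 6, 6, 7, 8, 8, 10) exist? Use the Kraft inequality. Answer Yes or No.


Kraft sum = sum(2^(-l_i)) = 0.4385, need <= 1. Result: satisfied (a binary prefix-free code with these lengths exists)

Yes


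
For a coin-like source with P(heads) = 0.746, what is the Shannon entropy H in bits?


H = -p*log2(p) - (1-p)*log2(1-p). -0.746*log2(0.746) = 0.315373; -0.254*log2(0.254) = 0.502183. H = 0.315373 + 0.502183 = 0.8176

0.8176 bits


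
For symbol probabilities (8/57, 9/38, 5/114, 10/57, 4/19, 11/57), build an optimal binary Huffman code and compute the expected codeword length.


Huffman construction (repeatedly merge the two least-probable nodes; each merge adds 1 bit to every symbol beneath it): 5/114 + 8/57 = 7/38; 10/57 + 7/38 = 41/114; 11/57 + 4/19 = 23/57; 9/38 + 41/114 = 34/57; 23/57 + 34/57 = 1. Resulting codeword lengths (in the order the probabilities were given): (4, 2, 4, 3, 2, 2). L_avg = sum(p_i * l_i) = 8/57*4 + 9/38*2 + 5/114*4 + 10/57*3 + 4/19*2 + 11/57*2 = 145/57 = 2.5439

2.5439 bits


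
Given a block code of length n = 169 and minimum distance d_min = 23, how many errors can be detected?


Detection capability = d_min - 1 = 23 - 1 = 22

22 errors


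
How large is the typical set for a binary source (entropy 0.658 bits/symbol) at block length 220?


log2|A_typical| = nH = 220 * 0.658 = 144.76, so |A_typical| ~ 2^144.76 = 3.777e+43

3.777e+43


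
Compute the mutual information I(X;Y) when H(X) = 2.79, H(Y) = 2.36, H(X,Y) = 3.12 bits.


I(X;Y) = H(X) + H(Y) - H(X,Y) = 2.79 + 2.36 - 3.12 = 2.03

2.03 bits


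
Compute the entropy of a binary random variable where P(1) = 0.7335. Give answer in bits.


H = -p*log2(p) - (1-p)*log2(1-p). -0.7335*log2(0.7335) = 0.327971; -0.2665*log2(0.2665) = 0.508427. H = 0.327971 + 0.508427 = 0.8364

0.8364 bits


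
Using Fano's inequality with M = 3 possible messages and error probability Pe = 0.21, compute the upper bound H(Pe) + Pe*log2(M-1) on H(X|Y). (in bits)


H(Pe) = -Pe*log2(Pe) - (1-Pe)*log2(1-Pe) = -0.21*log2(0.21) - 0.79*log2(0.79) = 0.472823 + 0.268660 = 0.7415. Pe*log2(M-1) = 0.21*log2(2) = 0.210000. Bound = H(Pe) + Pe*log2(M-1) = 0.472823 + 0.268660 + 0.210000 = 0.9515

0.9515 bits


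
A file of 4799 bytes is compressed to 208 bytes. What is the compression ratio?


Ratio = original / compressed = 4799 / 208 = 23.0721

23.0721


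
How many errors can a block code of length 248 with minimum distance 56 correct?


Correction capability = floor((d-1)/2) = floor((56-1)/2) = 27

27 errors


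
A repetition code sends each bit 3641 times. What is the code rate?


Rate = k/n = 1/3641

1/3641


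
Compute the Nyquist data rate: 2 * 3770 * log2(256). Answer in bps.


Rate = 2 * B * log2(M) = 2 * 3770 * 8.0 = 60320.0

60320.0 bps


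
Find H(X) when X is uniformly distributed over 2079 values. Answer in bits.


H = log2(n) = log2(2079) = 11.0217

11.0217 bits


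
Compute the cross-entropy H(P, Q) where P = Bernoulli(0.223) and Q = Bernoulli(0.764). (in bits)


H(P,Q) = -p*log2(q) - (1-p)*log2(1-q). -0.223*log2(0.764) = 0.086603; -0.777*log2(0.236) = 1.618601. H(P,Q) = 0.086603 + 1.618601 = 1.7052

1.7052 bits
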